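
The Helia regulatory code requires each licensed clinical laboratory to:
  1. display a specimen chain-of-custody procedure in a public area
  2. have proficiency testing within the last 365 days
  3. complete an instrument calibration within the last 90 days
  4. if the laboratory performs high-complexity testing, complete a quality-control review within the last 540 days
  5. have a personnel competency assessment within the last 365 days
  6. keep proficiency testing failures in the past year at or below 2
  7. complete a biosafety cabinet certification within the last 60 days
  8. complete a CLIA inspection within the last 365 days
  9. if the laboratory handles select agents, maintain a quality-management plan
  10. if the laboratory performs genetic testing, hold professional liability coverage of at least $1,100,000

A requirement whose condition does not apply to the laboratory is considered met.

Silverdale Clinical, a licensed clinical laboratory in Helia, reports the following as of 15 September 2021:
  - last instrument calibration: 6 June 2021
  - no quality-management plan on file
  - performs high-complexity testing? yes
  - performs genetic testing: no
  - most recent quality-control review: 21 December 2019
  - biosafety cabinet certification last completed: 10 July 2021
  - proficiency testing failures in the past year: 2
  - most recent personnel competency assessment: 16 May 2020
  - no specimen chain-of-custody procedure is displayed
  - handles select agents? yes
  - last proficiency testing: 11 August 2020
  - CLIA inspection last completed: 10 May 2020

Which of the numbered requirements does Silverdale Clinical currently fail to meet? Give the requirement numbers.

1, 2, 3, 4, 5, 7, 8, 9

1. specimen chain-of-custody procedure absent → not met
2. proficiency testing 400 days ago vs limit 365 → not met
3. instrument calibration 101 days ago vs limit 90 → not met
4. condition 'performs high-complexity testing' holds; quality-control review 634 days ago vs limit 540 → not met
5. personnel competency assessment 487 days ago vs limit 365 → not met
6. proficiency testing failures in the past year 2 ≤ 2 → met
7. biosafety cabinet certification 67 days ago vs limit 60 → not met
8. CLIA inspection 493 days ago vs limit 365 → not met
9. condition 'handles select agents' holds; quality-management plan absent → not met
10. condition 'performs genetic testing' does not hold → requirement n/a → met
Not met: 1, 2, 3, 4, 5, 7, 8, 9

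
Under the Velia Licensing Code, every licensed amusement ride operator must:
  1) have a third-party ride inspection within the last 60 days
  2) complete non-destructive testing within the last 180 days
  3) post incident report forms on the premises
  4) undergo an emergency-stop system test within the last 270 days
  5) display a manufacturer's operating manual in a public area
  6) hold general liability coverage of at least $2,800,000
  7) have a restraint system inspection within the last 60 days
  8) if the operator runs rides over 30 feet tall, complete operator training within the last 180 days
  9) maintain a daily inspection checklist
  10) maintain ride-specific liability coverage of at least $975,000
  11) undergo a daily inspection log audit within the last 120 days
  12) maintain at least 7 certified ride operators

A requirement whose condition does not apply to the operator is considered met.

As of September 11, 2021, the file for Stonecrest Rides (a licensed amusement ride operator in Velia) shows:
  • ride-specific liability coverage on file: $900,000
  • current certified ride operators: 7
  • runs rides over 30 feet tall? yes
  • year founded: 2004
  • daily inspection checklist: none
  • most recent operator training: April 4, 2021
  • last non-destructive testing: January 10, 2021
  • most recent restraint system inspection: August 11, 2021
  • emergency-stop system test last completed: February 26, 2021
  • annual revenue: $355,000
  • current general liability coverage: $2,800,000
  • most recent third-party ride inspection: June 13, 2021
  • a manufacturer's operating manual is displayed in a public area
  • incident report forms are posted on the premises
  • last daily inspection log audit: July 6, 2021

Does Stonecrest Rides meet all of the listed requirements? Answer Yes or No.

No

1. third-party ride inspection 90 days ago vs limit 60 → not met
2. non-destructive testing 244 days ago vs limit 180 → not met
3. incident report forms present → met
4. emergency-stop system test 197 days ago vs limit 270 → met
5. manufacturer's operating manual present → met
6. general liability coverage $2,800,000 ≥ $2,800,000 → met
7. restraint system inspection 31 days ago vs limit 60 → met
8. condition 'runs rides over 30 feet tall' holds; operator training 160 days ago vs limit 180 → met
9. daily inspection checklist absent → not met
10. ride-specific liability coverage $900,000 < $975,000 → not met
11. daily inspection log audit 67 days ago vs limit 120 → met
12. certified ride operators 7 ≥ 7 → met
Not met: 1, 2, 9, 10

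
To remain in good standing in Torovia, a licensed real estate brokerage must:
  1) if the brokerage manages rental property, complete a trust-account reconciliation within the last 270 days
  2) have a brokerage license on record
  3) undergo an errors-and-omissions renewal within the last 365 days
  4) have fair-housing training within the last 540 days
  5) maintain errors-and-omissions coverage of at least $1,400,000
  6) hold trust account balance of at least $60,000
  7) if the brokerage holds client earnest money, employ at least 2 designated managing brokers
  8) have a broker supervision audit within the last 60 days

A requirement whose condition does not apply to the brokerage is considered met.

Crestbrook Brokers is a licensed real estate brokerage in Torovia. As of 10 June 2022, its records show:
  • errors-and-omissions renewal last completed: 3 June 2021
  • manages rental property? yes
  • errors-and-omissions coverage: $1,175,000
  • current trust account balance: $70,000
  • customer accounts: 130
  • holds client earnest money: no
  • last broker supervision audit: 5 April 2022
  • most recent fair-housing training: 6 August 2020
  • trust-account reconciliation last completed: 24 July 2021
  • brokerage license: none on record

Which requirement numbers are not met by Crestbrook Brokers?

1, 2, 3, 4, 5, 8

1. condition 'manages rental property' holds; trust-account reconciliation 321 days ago vs limit 270 → not met
2. brokerage license absent → not met
3. errors-and-omissions renewal 372 days ago vs limit 365 → not met
4. fair-housing training 673 days ago vs limit 540 → not met
5. errors-and-omissions coverage $1,175,000 < $1,400,000 → not met
6. trust account balance $70,000 ≥ $60,000 → met
7. condition 'holds client earnest money' does not hold → requirement n/a → met
8. broker supervision audit 66 days ago vs limit 60 → not met
Not met: 1, 2, 3, 4, 5, 8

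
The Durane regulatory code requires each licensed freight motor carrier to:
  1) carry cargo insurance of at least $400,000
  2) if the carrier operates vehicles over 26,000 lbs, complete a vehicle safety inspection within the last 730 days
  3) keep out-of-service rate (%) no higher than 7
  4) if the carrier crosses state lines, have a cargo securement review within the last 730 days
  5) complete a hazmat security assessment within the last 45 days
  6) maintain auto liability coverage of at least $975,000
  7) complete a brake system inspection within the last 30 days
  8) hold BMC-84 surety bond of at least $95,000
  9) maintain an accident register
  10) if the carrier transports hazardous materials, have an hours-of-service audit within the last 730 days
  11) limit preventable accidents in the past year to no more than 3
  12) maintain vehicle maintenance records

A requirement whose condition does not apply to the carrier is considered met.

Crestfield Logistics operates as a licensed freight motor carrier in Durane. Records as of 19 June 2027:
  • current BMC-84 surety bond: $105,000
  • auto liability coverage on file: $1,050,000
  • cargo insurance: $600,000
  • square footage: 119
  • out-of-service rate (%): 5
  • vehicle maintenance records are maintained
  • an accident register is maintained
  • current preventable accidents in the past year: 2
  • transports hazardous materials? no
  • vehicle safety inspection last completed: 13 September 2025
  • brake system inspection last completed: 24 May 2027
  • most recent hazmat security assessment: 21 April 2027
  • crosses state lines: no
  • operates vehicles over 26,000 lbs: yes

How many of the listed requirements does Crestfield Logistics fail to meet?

1. cargo insurance $600,000 ≥ $400,000 → met
2. condition 'operates vehicles over 26,000 lbs' holds; vehicle safety inspection 644 days ago vs limit 730 → met
3. out-of-service rate (%) 5 ≤ 7 → met
4. condition 'crosses state lines' does not hold → requirement n/a → met
5. hazmat security assessment 59 days ago vs limit 45 → not met
6. auto liability coverage $1,050,000 ≥ $975,000 → met
7. brake system inspection 26 days ago vs limit 30 → met
8. BMC-84 surety bond $105,000 ≥ $95,000 → met
9. accident register present → met
10. condition 'transports hazardous materials' does not hold → requirement n/a → met
11. preventable accidents in the past year 2 ≤ 3 → met
12. vehicle maintenance records present → met
Not met: 1 of 12

1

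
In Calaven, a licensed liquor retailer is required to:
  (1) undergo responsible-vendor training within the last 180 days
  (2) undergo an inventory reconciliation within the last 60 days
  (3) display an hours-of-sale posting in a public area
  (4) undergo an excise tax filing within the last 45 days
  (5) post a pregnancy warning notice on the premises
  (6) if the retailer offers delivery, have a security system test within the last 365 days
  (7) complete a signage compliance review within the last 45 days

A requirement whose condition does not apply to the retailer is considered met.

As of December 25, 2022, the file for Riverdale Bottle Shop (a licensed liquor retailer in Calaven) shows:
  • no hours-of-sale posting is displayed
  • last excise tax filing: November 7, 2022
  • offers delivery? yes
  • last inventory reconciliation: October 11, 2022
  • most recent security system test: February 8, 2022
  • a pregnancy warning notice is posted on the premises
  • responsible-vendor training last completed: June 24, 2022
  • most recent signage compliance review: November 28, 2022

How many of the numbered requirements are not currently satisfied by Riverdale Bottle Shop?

1. responsible-vendor training 184 days ago vs limit 180 → not met
2. inventory reconciliation 75 days ago vs limit 60 → not met
3. hours-of-sale posting absent → not met
4. excise tax filing 48 days ago vs limit 45 → not met
5. pregnancy warning notice present → met
6. condition 'offers delivery' holds; security system test 320 days ago vs limit 365 → met
7. signage compliance review 27 days ago vs limit 45 → met
Not met: 4 of 7

4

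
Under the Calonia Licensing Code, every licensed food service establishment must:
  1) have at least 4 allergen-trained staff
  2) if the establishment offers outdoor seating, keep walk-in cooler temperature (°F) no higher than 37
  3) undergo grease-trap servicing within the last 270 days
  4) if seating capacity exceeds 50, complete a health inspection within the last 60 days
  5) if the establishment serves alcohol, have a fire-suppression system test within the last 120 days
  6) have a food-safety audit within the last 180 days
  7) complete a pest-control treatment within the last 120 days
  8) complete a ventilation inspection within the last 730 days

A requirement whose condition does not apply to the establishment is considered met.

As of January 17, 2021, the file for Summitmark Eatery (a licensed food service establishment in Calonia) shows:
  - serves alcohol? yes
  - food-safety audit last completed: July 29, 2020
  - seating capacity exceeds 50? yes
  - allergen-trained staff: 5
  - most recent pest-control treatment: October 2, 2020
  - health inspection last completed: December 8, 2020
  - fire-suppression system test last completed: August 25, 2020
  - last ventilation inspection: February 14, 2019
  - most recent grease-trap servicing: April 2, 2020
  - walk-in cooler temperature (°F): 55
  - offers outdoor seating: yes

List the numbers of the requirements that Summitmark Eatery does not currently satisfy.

2, 3, 5

1. allergen-trained staff 5 ≥ 4 → met
2. condition 'offers outdoor seating' holds; walk-in cooler temperature (°F) 55 > 37 → not met
3. grease-trap servicing 290 days ago vs limit 270 → not met
4. condition 'seating capacity exceeds 50' holds; health inspection 40 days ago vs limit 60 → met
5. condition 'serves alcohol' holds; fire-suppression system test 145 days ago vs limit 120 → not met
6. food-safety audit 172 days ago vs limit 180 → met
7. pest-control treatment 107 days ago vs limit 120 → met
8. ventilation inspection 703 days ago vs limit 730 → met
Not met: 2, 3, 5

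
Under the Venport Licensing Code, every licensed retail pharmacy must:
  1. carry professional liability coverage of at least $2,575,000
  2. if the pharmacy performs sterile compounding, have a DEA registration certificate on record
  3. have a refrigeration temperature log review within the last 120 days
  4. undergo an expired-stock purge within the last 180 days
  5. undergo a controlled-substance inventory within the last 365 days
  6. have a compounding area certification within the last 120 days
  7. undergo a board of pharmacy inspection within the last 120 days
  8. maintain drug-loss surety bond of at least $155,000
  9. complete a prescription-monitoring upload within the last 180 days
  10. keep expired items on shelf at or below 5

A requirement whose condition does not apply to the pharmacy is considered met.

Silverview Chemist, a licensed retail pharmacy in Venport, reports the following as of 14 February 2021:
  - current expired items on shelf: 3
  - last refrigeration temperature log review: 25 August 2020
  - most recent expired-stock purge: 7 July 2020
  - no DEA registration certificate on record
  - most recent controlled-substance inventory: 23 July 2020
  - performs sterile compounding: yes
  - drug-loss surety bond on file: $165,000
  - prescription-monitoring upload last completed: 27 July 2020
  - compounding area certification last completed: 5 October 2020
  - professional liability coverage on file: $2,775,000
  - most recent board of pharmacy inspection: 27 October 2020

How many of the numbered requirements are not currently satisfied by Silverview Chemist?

1. professional liability coverage $2,775,000 ≥ $2,575,000 → met
2. condition 'performs sterile compounding' holds; DEA registration certificate absent → not met
3. refrigeration temperature log review 173 days ago vs limit 120 → not met
4. expired-stock purge 222 days ago vs limit 180 → not met
5. controlled-substance inventory 206 days ago vs limit 365 → met
6. compounding area certification 132 days ago vs limit 120 → not met
7. board of pharmacy inspection 110 days ago vs limit 120 → met
8. drug-loss surety bond $165,000 ≥ $155,000 → met
9. prescription-monitoring upload 202 days ago vs limit 180 → not met
10. expired items on shelf 3 ≤ 5 → met
Not met: 5 of 10

5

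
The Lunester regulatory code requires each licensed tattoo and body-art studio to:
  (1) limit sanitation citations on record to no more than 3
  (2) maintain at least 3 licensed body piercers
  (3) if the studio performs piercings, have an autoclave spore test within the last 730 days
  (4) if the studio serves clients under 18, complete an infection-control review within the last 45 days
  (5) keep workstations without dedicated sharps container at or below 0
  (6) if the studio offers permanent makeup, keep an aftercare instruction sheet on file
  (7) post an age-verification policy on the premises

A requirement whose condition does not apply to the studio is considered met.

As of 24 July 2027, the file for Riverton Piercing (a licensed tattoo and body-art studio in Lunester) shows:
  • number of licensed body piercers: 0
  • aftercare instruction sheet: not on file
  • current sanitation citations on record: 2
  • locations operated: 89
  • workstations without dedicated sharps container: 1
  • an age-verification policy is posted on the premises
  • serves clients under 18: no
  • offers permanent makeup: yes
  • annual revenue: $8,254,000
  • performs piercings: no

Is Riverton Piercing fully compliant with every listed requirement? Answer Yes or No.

No

1. sanitation citations on record 2 ≤ 3 → met
2. licensed body piercers 0 < 3 → not met
3. condition 'performs piercings' does not hold → requirement n/a → met
4. condition 'serves clients under 18' does not hold → requirement n/a → met
5. workstations without dedicated sharps container 1 > 0 → not met
6. condition 'offers permanent makeup' holds; aftercare instruction sheet absent → not met
7. age-verification policy present → met
Not met: 2, 5, 6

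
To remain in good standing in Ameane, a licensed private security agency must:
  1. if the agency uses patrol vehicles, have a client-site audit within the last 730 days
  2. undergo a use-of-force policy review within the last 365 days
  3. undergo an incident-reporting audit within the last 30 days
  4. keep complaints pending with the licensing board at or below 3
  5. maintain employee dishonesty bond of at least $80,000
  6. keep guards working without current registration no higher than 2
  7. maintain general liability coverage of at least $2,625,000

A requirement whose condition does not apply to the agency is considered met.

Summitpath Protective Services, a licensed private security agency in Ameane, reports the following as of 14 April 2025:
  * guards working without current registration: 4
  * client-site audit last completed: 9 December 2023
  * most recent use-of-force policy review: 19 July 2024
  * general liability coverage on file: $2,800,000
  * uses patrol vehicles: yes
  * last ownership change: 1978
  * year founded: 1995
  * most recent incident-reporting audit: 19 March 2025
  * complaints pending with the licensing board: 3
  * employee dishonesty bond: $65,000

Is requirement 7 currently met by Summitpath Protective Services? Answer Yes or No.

7. general liability coverage $2,800,000 ≥ $2,625,000 → met

Yes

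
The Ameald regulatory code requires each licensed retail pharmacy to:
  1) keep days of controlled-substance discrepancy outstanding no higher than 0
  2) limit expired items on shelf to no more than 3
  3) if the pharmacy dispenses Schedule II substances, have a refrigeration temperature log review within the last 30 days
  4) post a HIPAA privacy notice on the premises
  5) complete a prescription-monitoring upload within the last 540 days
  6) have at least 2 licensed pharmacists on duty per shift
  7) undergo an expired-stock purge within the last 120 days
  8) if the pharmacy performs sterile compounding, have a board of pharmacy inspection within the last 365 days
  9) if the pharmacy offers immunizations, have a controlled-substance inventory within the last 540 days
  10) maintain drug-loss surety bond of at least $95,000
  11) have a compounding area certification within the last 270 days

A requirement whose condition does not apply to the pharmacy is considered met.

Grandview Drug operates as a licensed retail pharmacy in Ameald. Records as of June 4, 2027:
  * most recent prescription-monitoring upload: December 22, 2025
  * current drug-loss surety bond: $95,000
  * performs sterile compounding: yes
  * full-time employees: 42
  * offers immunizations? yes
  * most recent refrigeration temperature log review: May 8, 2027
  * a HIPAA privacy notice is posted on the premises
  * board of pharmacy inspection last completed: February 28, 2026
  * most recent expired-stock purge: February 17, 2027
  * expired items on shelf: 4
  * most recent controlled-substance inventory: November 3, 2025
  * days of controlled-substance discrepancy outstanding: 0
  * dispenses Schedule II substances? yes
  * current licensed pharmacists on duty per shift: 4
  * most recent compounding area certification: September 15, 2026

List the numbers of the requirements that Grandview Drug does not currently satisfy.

2, 8, 9

1. days of controlled-substance discrepancy outstanding 0 ≤ 0 → met
2. expired items on shelf 4 > 3 → not met
3. condition 'dispenses Schedule II substances' holds; refrigeration temperature log review 27 days ago vs limit 30 → met
4. HIPAA privacy notice present → met
5. prescription-monitoring upload 529 days ago vs limit 540 → met
6. licensed pharmacists on duty per shift 4 ≥ 2 → met
7. expired-stock purge 107 days ago vs limit 120 → met
8. condition 'performs sterile compounding' holds; board of pharmacy inspection 461 days ago vs limit 365 → not met
9. condition 'offers immunizations' holds; controlled-substance inventory 578 days ago vs limit 540 → not met
10. drug-loss surety bond $95,000 ≥ $95,000 → met
11. compounding area certification 262 days ago vs limit 270 → met
Not met: 2, 8, 9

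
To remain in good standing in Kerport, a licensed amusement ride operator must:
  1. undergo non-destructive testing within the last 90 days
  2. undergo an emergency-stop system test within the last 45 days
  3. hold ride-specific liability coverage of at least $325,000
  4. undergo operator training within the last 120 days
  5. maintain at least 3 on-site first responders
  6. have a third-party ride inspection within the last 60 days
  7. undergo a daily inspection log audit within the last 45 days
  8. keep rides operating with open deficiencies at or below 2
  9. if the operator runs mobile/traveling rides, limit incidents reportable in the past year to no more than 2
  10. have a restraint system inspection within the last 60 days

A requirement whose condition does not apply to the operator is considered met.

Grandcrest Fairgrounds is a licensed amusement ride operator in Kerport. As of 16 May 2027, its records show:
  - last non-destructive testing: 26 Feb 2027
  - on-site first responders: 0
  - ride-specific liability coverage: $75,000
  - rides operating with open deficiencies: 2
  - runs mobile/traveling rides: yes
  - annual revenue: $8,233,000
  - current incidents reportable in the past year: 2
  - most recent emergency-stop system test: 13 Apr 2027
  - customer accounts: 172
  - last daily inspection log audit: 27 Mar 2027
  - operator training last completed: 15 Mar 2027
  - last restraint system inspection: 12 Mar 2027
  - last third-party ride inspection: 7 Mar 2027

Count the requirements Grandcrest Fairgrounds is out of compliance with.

5

1. non-destructive testing 79 days ago vs limit 90 → met
2. emergency-stop system test 33 days ago vs limit 45 → met
3. ride-specific liability coverage $75,000 < $325,000 → not met
4. operator training 62 days ago vs limit 120 → met
5. on-site first responders 0 < 3 → not met
6. third-party ride inspection 70 days ago vs limit 60 → not met
7. daily inspection log audit 50 days ago vs limit 45 → not met
8. rides operating with open deficiencies 2 ≤ 2 → met
9. condition 'runs mobile/traveling rides' holds; incidents reportable in the past year 2 ≤ 2 → met
10. restraint system inspection 65 days ago vs limit 60 → not met
Not met: 5 of 10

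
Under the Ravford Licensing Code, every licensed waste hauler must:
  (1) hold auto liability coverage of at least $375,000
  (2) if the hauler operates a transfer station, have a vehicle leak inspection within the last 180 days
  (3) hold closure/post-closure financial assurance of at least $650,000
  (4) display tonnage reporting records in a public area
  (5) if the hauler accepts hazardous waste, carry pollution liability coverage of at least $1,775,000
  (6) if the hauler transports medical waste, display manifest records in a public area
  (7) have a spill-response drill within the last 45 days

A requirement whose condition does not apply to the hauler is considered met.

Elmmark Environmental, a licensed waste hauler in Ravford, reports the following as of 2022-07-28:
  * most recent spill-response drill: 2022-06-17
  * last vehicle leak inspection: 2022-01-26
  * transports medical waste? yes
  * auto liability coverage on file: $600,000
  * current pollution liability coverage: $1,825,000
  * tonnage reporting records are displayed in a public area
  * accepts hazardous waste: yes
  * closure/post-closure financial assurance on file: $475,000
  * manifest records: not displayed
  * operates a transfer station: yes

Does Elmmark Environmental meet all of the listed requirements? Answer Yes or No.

No

1. auto liability coverage $600,000 ≥ $375,000 → met
2. condition 'operates a transfer station' holds; vehicle leak inspection 183 days ago vs limit 180 → not met
3. closure/post-closure financial assurance $475,000 < $650,000 → not met
4. tonnage reporting records present → met
5. condition 'accepts hazardous waste' holds; pollution liability coverage $1,825,000 ≥ $1,775,000 → met
6. condition 'transports medical waste' holds; manifest records absent → not met
7. spill-response drill 41 days ago vs limit 45 → met
Not met: 2, 3, 6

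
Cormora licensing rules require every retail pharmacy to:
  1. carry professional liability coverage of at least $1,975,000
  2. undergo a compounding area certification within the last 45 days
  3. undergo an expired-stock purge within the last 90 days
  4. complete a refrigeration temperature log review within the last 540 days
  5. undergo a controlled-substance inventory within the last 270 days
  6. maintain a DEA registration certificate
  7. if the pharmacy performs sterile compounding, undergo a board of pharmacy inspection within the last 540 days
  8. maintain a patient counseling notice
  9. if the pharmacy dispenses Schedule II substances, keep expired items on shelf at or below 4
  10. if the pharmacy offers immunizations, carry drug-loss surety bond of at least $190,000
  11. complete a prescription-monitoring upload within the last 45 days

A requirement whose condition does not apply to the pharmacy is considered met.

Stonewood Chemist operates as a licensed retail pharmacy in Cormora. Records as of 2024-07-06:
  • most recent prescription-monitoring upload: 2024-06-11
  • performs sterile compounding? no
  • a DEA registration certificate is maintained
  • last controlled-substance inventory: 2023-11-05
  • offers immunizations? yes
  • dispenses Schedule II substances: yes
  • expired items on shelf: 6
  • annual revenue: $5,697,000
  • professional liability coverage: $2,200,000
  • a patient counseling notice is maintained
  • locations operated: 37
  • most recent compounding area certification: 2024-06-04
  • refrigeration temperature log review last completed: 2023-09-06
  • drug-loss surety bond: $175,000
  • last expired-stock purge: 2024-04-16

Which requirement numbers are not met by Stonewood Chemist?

9, 10

1. professional liability coverage $2,200,000 ≥ $1,975,000 → met
2. compounding area certification 32 days ago vs limit 45 → met
3. expired-stock purge 81 days ago vs limit 90 → met
4. refrigeration temperature log review 304 days ago vs limit 540 → met
5. controlled-substance inventory 244 days ago vs limit 270 → met
6. DEA registration certificate present → met
7. condition 'performs sterile compounding' does not hold → requirement n/a → met
8. patient counseling notice present → met
9. condition 'dispenses Schedule II substances' holds; expired items on shelf 6 > 4 → not met
10. condition 'offers immunizations' holds; drug-loss surety bond $175,000 < $190,000 → not met
11. prescription-monitoring upload 25 days ago vs limit 45 → met
Not met: 9, 10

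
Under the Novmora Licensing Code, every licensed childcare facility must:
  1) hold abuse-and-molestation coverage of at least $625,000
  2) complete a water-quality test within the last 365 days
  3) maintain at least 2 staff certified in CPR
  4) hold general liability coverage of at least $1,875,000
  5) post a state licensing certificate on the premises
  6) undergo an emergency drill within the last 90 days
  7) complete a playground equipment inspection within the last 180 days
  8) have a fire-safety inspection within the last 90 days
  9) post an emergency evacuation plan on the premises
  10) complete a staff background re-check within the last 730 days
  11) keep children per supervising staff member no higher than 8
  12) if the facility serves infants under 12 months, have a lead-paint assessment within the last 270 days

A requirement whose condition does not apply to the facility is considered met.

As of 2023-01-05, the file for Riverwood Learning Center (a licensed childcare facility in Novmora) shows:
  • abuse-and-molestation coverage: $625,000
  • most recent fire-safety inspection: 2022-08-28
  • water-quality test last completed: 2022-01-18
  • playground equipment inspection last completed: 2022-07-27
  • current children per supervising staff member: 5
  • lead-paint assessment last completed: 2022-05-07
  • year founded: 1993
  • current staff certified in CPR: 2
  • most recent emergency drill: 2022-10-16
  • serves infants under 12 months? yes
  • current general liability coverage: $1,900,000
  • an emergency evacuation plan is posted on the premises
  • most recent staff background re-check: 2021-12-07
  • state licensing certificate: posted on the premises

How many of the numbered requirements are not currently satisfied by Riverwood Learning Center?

1

1. abuse-and-molestation coverage $625,000 ≥ $625,000 → met
2. water-quality test 352 days ago vs limit 365 → met
3. staff certified in CPR 2 ≥ 2 → met
4. general liability coverage $1,900,000 ≥ $1,875,000 → met
5. state licensing certificate present → met
6. emergency drill 81 days ago vs limit 90 → met
7. playground equipment inspection 162 days ago vs limit 180 → met
8. fire-safety inspection 130 days ago vs limit 90 → not met
9. emergency evacuation plan present → met
10. staff background re-check 394 days ago vs limit 730 → met
11. children per supervising staff member 5 ≤ 8 → met
12. condition 'serves infants under 12 months' holds; lead-paint assessment 243 days ago vs limit 270 → met
Not met: 1 of 12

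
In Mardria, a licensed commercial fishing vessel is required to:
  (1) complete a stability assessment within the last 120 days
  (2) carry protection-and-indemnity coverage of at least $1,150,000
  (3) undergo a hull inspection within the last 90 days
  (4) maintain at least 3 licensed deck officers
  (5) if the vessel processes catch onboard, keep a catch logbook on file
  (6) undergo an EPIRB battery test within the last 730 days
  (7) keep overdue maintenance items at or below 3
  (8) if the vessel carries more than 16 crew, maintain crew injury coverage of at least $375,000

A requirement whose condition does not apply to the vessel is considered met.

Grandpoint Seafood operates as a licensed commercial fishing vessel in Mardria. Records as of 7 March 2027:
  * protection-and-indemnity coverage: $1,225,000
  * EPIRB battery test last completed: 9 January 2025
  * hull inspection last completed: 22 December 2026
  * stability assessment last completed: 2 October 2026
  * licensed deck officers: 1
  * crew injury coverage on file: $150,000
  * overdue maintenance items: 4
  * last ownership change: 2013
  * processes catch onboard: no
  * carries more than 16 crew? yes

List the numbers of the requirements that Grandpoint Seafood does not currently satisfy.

1, 4, 6, 7, 8

1. stability assessment 156 days ago vs limit 120 → not met
2. protection-and-indemnity coverage $1,225,000 ≥ $1,150,000 → met
3. hull inspection 75 days ago vs limit 90 → met
4. licensed deck officers 1 < 3 → not met
5. condition 'processes catch onboard' does not hold → requirement n/a → met
6. EPIRB battery test 787 days ago vs limit 730 → not met
7. overdue maintenance items 4 > 3 → not met
8. condition 'carries more than 16 crew' holds; crew injury coverage $150,000 < $375,000 → not met
Not met: 1, 4, 6, 7, 8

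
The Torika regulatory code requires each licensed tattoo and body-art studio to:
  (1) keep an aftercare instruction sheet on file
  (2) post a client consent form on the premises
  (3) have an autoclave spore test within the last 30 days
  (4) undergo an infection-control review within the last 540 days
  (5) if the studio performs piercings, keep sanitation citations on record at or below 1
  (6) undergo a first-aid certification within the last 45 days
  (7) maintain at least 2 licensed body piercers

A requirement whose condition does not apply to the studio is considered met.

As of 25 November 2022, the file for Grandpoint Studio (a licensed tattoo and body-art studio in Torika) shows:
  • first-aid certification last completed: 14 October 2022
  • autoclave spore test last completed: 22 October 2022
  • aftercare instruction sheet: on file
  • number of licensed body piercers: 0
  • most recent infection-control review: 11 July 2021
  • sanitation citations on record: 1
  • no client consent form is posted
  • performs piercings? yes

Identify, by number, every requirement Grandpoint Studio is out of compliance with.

1. aftercare instruction sheet present → met
2. client consent form absent → not met
3. autoclave spore test 34 days ago vs limit 30 → not met
4. infection-control review 502 days ago vs limit 540 → met
5. condition 'performs piercings' holds; sanitation citations on record 1 ≤ 1 → met
6. first-aid certification 42 days ago vs limit 45 → met
7. licensed body piercers 0 < 2 → not met
Not met: 2, 3, 7

2, 3, 7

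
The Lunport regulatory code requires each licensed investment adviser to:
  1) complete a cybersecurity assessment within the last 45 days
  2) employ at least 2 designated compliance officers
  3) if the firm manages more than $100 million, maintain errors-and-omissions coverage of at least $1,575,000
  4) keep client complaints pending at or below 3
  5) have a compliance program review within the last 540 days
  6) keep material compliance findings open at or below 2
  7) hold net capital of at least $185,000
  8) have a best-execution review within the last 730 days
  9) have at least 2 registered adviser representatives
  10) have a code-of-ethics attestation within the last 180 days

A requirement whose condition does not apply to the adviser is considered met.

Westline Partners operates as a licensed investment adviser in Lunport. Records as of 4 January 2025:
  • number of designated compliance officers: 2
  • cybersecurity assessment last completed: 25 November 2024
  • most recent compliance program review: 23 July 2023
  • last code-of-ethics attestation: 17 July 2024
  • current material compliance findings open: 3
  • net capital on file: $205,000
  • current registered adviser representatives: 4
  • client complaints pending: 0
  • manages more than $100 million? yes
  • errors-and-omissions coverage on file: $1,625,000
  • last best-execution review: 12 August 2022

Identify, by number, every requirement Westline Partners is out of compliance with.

6, 8

1. cybersecurity assessment 40 days ago vs limit 45 → met
2. designated compliance officers 2 ≥ 2 → met
3. condition 'manages more than $100 million' holds; errors-and-omissions coverage $1,625,000 ≥ $1,575,000 → met
4. client complaints pending 0 ≤ 3 → met
5. compliance program review 531 days ago vs limit 540 → met
6. material compliance findings open 3 > 2 → not met
7. net capital $205,000 ≥ $185,000 → met
8. best-execution review 876 days ago vs limit 730 → not met
9. registered adviser representatives 4 ≥ 2 → met
10. code-of-ethics attestation 171 days ago vs limit 180 → met
Not met: 6, 8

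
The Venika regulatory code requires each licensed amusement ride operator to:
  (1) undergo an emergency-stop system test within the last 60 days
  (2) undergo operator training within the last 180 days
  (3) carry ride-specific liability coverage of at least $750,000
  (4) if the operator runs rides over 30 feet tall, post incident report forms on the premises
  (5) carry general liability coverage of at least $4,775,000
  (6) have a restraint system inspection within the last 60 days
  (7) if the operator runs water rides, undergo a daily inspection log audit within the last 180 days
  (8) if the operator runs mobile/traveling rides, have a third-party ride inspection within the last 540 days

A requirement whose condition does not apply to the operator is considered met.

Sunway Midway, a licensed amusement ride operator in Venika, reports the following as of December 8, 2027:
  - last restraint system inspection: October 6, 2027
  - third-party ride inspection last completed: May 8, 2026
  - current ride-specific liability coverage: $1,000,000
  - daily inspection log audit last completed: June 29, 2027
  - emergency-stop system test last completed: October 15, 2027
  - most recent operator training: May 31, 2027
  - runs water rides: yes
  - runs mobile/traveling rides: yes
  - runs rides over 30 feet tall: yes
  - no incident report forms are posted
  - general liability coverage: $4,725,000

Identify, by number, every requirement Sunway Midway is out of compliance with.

2, 4, 5, 6, 8

1. emergency-stop system test 54 days ago vs limit 60 → met
2. operator training 191 days ago vs limit 180 → not met
3. ride-specific liability coverage $1,000,000 ≥ $750,000 → met
4. condition 'runs rides over 30 feet tall' holds; incident report forms absent → not met
5. general liability coverage $4,725,000 < $4,775,000 → not met
6. restraint system inspection 63 days ago vs limit 60 → not met
7. condition 'runs water rides' holds; daily inspection log audit 162 days ago vs limit 180 → met
8. condition 'runs mobile/traveling rides' holds; third-party ride inspection 579 days ago vs limit 540 → not met
Not met: 2, 4, 5, 6, 8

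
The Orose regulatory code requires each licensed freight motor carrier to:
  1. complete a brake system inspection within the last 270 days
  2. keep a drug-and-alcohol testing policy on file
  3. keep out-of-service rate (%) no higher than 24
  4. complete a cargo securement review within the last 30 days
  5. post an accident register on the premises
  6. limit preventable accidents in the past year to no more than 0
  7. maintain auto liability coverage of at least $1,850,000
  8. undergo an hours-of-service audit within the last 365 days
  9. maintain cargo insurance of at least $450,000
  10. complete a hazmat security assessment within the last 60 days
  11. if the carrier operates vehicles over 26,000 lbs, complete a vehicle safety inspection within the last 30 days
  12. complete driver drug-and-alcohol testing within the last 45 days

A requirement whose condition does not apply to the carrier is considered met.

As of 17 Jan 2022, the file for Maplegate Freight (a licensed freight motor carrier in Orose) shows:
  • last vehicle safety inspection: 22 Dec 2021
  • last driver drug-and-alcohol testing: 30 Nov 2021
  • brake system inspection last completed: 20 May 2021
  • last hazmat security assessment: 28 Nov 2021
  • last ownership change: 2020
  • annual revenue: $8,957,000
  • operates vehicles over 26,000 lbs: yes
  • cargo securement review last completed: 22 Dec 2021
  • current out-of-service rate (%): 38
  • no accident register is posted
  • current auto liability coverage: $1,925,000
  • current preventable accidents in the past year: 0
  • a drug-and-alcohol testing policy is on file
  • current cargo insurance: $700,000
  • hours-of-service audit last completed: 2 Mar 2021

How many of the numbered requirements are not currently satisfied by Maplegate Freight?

3

1. brake system inspection 242 days ago vs limit 270 → met
2. drug-and-alcohol testing policy present → met
3. out-of-service rate (%) 38 > 24 → not met
4. cargo securement review 26 days ago vs limit 30 → met
5. accident register absent → not met
6. preventable accidents in the past year 0 ≤ 0 → met
7. auto liability coverage $1,925,000 ≥ $1,850,000 → met
8. hours-of-service audit 321 days ago vs limit 365 → met
9. cargo insurance $700,000 ≥ $450,000 → met
10. hazmat security assessment 50 days ago vs limit 60 → met
11. condition 'operates vehicles over 26,000 lbs' holds; vehicle safety inspection 26 days ago vs limit 30 → met
12. driver drug-and-alcohol testing 48 days ago vs limit 45 → not met
Not met: 3 of 12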